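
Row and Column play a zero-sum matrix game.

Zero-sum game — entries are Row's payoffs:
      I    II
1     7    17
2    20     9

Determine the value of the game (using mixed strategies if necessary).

277/21

Row minima are 7 and 9, so Row's maximin is 9; column maxima are 20 and 17, so Column's minimax is 17. These differ, so the equilibrium is in mixed strategies.
Let Row play 1 with probability p. Column is indifferent when 7p + 20(1−p) = 17p + 9(1−p), giving p = 11/21.
Let Column play I with probability q. Row is indifferent when 7q + 17(1−q) = 20q + 9(1−q), giving q = 8/21.
The value is 7·(8/21) + (17)·(13/21) = 277/21.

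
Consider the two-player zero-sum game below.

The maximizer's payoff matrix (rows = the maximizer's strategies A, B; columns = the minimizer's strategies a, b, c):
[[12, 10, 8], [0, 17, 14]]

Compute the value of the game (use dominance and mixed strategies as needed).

28/3

Column b is strictly dominated by c for the minimizer (it gives the maximizer more in every row).
The remaining 2×2 game on (A, B) × (a, c) has no saddle point. Let the maximizer play A with probability p; indifference gives 12p = 8p + 14(1−p), so p = 7/9.
Similarly the minimizer's optimal q on a is 1/3, and the value is 12·(1/3) + (8)·(2/3) = 28/3.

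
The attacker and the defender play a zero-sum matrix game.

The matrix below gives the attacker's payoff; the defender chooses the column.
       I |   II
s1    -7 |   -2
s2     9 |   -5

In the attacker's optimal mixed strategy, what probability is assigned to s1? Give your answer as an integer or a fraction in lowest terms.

Row minima are -7 and -5, so the attacker's maximin is -5; column maxima are 9 and -2, so the defender's minimax is -2. These differ, so the equilibrium is in mixed strategies.
Let the attacker play s1 with probability p. The defender is indifferent when −7p + 9(1−p) = −2p − 5(1−p), giving p = 14/19.

14/19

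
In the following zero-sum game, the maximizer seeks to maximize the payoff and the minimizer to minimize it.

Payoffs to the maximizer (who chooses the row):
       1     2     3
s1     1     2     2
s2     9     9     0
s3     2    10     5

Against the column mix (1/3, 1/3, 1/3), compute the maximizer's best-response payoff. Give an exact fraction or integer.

6

s1: (1)·(1/3) + (2)·(1/3) + (2)·(1/3) = 5/3.
s2: (9)·(1/3) + (9)·(1/3) + (0)·(1/3) = 6.
s3: (2)·(1/3) + (10)·(1/3) + (5)·(1/3) = 17/3.
The best pure response is s2 with expected payoff 6.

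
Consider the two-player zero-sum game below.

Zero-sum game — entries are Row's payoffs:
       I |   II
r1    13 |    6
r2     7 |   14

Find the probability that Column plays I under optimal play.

Row minima are 6 and 7, so Row's maximin is 7; column maxima are 13 and 14, so Column's minimax is 13. These differ, so the equilibrium is in mixed strategies.
Let Column play I with probability q. Row is indifferent when 13q + 6(1−q) = 7q + 14(1−q), giving q = 4/7.

4/7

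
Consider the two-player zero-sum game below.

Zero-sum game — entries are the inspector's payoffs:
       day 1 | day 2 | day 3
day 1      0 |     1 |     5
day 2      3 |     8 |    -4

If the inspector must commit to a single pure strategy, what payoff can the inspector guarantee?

The worst-case payoff for each row is day 1: 0, day 2: -4.
The best of these is 0.

0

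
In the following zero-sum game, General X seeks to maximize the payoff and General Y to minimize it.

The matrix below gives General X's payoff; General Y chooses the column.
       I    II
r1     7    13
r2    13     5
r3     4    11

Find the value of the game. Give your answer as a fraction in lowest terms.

Row r3 is strictly dominated by row r1, so General X never plays it.
The remaining 2×2 game on (r1, r2) × (I, II) has no saddle point. Let General X play r1 with probability p; indifference gives 7p + 13(1−p) = 13p + 5(1−p), so p = 4/7.
Similarly General Y's optimal q on I is 4/7, and the value is 7·(4/7) + (13)·(3/7) = 67/7.

67/7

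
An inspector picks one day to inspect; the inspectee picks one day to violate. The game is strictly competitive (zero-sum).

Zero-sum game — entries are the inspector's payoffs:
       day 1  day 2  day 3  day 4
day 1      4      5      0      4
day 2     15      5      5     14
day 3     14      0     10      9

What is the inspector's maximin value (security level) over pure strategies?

5

The worst-case payoff for each row is day 1: 0, day 2: 5, day 3: 0.
The best of these is 5.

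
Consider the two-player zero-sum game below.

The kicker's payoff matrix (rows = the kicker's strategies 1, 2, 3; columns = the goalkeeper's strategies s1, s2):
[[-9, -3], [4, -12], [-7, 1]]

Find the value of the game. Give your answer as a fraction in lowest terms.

-10/3

Row 1 is strictly dominated by row 3, so the kicker never plays it.
The remaining 2×2 game on (2, 3) × (s1, s2) has no saddle point. Let the kicker play 2 with probability p; indifference gives 4p − 7(1−p) = −12p + (1−p), so p = 1/3.
Similarly the goalkeeper's optimal q on s1 is 13/24, and the value is 4·(13/24) + (-12)·(11/24) = -10/3.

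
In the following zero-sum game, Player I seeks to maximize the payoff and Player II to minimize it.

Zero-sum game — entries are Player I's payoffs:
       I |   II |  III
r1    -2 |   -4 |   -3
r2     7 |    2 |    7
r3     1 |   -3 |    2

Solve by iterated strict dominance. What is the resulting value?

Row r3 is strictly dominated by row r2 (7>1, 2>-3, 7>2); eliminate r3.
Column I is strictly dominated by II for Player II (-4<-2, 2<7); eliminate I.
Row r1 is strictly dominated by row r2 (2>-4, 7>-3); eliminate r1.
Column III is strictly dominated by II for Player II (2<7); eliminate III.
Only (r2, II) remains, with payoff 2.

2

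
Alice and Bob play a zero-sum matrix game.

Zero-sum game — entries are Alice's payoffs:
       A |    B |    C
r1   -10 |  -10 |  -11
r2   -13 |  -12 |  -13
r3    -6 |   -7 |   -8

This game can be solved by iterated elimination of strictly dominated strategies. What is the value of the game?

-8

Column B is strictly dominated by C for Bob (-11<-10, -13<-12, -8<-7); eliminate B.
Row r2 is strictly dominated by row r1 (-10>-13, -11>-13); eliminate r2.
Row r1 is strictly dominated by row r3 (-6>-10, -8>-11); eliminate r1.
Column A is strictly dominated by C for Bob (-8<-6); eliminate A.
Only (r3, C) remains, with payoff -8.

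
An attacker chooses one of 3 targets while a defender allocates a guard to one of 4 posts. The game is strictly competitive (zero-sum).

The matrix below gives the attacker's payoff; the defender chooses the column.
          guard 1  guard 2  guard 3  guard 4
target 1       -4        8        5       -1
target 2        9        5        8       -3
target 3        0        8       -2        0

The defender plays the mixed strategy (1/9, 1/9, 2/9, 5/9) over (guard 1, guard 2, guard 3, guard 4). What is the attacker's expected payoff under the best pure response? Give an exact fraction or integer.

target 1: (-4)·(1/9) + (8)·(1/9) + (5)·(2/9) + (-1)·(5/9) = 1.
target 2: (9)·(1/9) + (5)·(1/9) + (8)·(2/9) + (-3)·(5/9) = 5/3.
target 3: (0)·(1/9) + (8)·(1/9) + (-2)·(2/9) + (0)·(5/9) = 4/9.
The best pure response is target 2 with expected payoff 5/3.

5/3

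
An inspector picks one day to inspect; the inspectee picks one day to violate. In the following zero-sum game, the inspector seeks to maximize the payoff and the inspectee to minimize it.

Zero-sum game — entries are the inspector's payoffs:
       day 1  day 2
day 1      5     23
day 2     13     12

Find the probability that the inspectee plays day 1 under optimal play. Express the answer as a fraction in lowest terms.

Row minima are 5 and 12, so the inspector's maximin is 12; column maxima are 13 and 23, so the inspectee's minimax is 13. These differ, so the equilibrium is in mixed strategies.
Let the inspectee play day 1 with probability q. The inspector is indifferent when 5q + 23(1−q) = 13q + 12(1−q), giving q = 11/19.

11/19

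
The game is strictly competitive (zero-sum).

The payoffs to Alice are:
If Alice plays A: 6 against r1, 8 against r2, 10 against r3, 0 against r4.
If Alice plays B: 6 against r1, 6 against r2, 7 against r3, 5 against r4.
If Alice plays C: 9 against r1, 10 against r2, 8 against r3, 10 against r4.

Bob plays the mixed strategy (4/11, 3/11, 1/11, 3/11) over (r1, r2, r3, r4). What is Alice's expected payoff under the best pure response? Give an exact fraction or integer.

A: (6)·(4/11) + (8)·(3/11) + (10)·(1/11) + (0)·(3/11) = 58/11.
B: (6)·(4/11) + (6)·(3/11) + (7)·(1/11) + (5)·(3/11) = 64/11.
C: (9)·(4/11) + (10)·(3/11) + (8)·(1/11) + (10)·(3/11) = 104/11.
The best pure response is C with expected payoff 104/11.

104/11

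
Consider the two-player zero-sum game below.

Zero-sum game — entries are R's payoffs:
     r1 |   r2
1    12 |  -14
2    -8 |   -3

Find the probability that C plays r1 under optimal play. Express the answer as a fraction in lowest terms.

11/31

Row minima are -14 and -8, so R's maximin is -8; column maxima are 12 and -3, so C's minimax is -3. These differ, so the equilibrium is in mixed strategies.
Let C play r1 with probability q. R is indifferent when 12q − 14(1−q) = −8q − 3(1−q), giving q = 11/31.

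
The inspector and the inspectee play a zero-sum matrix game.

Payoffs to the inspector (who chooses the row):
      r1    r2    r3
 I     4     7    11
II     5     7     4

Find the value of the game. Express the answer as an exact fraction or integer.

Column r2 is strictly dominated by r1 for the inspectee (it gives the inspector more in every row).
The remaining 2×2 game on (I, II) × (r1, r3) has no saddle point. Let the inspector play I with probability p; indifference gives 4p + 5(1−p) = 11p + 4(1−p), so p = 1/8.
Similarly the inspectee's optimal q on r1 is 7/8, and the value is 4·(7/8) + (11)·(1/8) = 39/8.

39/8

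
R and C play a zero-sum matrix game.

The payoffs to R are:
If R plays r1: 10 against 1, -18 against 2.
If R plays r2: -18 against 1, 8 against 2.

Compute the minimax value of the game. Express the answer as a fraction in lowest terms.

Row minima are -18 and -18, so R's maximin is -18; column maxima are 10 and 8, so C's minimax is 8. These differ, so the equilibrium is in mixed strategies.
Let R play r1 with probability p. C is indifferent when 10p − 18(1−p) = −18p + 8(1−p), giving p = 13/27.
Let C play 1 with probability q. R is indifferent when 10q − 18(1−q) = −18q + 8(1−q), giving q = 13/27.
The value is 10·(13/27) + (-18)·(14/27) = -122/27.

-122/27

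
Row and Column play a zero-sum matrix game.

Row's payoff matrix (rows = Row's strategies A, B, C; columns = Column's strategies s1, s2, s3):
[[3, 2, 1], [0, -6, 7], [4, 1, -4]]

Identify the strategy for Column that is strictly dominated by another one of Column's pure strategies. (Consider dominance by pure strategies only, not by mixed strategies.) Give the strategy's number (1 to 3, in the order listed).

Column prefers columns that give Row less. Compare s1 with s2: 2 < 3, -6 < 0, 1 < 4.
So s2 strictly dominates s1 for Column; s1 is strictly dominated.

1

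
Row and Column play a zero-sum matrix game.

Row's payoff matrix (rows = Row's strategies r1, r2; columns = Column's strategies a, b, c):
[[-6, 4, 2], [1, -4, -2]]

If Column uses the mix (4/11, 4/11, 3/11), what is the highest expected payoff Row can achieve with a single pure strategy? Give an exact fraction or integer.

r1: (-6)·(4/11) + (4)·(4/11) + (2)·(3/11) = -2/11.
r2: (1)·(4/11) + (-4)·(4/11) + (-2)·(3/11) = -18/11.
The best pure response is r1 with expected payoff -2/11.

-2/11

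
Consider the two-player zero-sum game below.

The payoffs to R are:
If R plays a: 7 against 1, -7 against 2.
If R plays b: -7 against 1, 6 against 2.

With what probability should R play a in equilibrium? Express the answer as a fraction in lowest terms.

13/27

Row minima are -7 and -7, so R's maximin is -7; column maxima are 7 and 6, so C's minimax is 6. These differ, so the equilibrium is in mixed strategies.
Let R play a with probability p. C is indifferent when 7p − 7(1−p) = −7p + 6(1−p), giving p = 13/27.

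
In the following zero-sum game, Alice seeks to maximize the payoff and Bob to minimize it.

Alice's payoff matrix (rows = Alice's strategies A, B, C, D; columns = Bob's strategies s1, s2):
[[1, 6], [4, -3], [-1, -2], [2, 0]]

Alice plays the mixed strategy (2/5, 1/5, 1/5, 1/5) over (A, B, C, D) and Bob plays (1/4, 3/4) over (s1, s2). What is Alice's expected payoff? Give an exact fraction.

7/5

Against (1/4, 3/4), each row's expected payoff is A: 19/4; B: -5/4; C: -7/4; D: 1/2.
Taking the (2/5, 1/5, 1/5, 1/5)-weighted average: (2/5)·(19/4) + (1/5)·(-5/4) + (1/5)·(-7/4) + (1/5)·(1/2) = 7/5.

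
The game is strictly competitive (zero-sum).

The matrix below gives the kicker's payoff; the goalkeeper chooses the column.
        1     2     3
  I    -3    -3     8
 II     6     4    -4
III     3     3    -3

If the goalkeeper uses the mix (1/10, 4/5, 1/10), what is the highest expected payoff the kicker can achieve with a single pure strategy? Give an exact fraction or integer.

17/5

I: (-3)·(1/10) + (-3)·(4/5) + (8)·(1/10) = -19/10.
II: (6)·(1/10) + (4)·(4/5) + (-4)·(1/10) = 17/5.
III: (3)·(1/10) + (3)·(4/5) + (-3)·(1/10) = 12/5.
The best pure response is II with expected payoff 17/5.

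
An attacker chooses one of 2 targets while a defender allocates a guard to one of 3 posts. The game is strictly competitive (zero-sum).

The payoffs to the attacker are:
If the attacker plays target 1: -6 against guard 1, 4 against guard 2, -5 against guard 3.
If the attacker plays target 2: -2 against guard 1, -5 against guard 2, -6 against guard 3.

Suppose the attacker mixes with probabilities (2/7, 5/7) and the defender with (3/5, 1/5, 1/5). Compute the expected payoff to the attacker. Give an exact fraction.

-123/35

Against (3/5, 1/5, 1/5), each row's expected payoff is target 1: -19/5; target 2: -17/5.
Taking the (2/7, 5/7)-weighted average: (2/7)·(-19/5) + (5/7)·(-17/5) = -123/35.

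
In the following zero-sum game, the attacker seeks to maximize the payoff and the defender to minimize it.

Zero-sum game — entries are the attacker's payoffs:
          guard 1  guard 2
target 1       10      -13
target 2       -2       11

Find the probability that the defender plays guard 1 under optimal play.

Row minima are -13 and -2, so the attacker's maximin is -2; column maxima are 10 and 11, so the defender's minimax is 10. These differ, so the equilibrium is in mixed strategies.
Let the defender play guard 1 with probability q. The attacker is indifferent when 10q − 13(1−q) = −2q + 11(1−q), giving q = 2/3.

2/3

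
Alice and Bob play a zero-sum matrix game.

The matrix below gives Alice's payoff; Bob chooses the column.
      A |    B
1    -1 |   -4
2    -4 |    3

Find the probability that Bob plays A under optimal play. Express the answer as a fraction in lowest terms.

7/10

Row minima are -4 and -4, so Alice's maximin is -4; column maxima are -1 and 3, so Bob's minimax is -1. These differ, so the equilibrium is in mixed strategies.
Let Bob play A with probability q. Alice is indifferent when −q − 4(1−q) = −4q + 3(1−q), giving q = 7/10.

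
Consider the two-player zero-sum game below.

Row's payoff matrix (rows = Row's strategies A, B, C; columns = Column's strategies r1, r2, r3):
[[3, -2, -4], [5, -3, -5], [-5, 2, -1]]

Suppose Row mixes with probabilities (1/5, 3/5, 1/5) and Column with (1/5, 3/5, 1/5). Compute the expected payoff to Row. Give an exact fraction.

-34/25

Against (1/5, 3/5, 1/5), each row's expected payoff is A: -7/5; B: -9/5; C: 0.
Taking the (1/5, 3/5, 1/5)-weighted average: (1/5)·(-7/5) + (3/5)·(-9/5) + (1/5)·(0) = -34/25.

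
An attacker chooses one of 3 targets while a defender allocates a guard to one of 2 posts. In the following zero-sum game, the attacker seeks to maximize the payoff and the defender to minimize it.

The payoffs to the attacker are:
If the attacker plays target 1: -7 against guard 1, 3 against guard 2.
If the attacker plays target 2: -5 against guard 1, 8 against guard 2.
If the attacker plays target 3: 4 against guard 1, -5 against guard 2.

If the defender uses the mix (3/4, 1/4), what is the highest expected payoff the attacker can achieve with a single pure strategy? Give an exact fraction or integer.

target 1: (-7)·(3/4) + (3)·(1/4) = -9/2.
target 2: (-5)·(3/4) + (8)·(1/4) = -7/4.
target 3: (4)·(3/4) + (-5)·(1/4) = 7/4.
The best pure response is target 3 with expected payoff 7/4.

7/4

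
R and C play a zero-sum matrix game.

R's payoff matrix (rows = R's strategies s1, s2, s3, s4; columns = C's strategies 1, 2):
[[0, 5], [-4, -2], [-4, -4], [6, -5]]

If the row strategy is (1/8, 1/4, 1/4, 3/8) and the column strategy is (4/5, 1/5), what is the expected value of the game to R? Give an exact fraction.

-7/20

Against (4/5, 1/5), each row's expected payoff is s1: 1; s2: -18/5; s3: -4; s4: 19/5.
Taking the (1/8, 1/4, 1/4, 3/8)-weighted average: (1/8)·(1) + (1/4)·(-18/5) + (1/4)·(-4) + (3/8)·(19/5) = -7/20.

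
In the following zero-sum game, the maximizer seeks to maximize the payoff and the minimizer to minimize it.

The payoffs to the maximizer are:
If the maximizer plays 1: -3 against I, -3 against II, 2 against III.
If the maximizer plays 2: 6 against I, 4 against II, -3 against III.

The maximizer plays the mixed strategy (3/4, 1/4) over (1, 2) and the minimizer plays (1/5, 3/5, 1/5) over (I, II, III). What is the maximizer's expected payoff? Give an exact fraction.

-3/4

Against (1/5, 3/5, 1/5), each row's expected payoff is 1: -2; 2: 3.
Taking the (3/4, 1/4)-weighted average: (3/4)·(-2) + (1/4)·(3) = -3/4.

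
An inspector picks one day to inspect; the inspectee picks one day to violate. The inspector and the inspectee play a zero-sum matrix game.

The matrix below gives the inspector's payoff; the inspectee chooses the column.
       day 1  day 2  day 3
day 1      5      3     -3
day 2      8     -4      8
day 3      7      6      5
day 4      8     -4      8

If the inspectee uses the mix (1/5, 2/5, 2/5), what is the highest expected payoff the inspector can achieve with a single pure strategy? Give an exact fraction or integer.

day 1: (5)·(1/5) + (3)·(2/5) + (-3)·(2/5) = 1.
day 2: (8)·(1/5) + (-4)·(2/5) + (8)·(2/5) = 16/5.
day 3: (7)·(1/5) + (6)·(2/5) + (5)·(2/5) = 29/5.
day 4: (8)·(1/5) + (-4)·(2/5) + (8)·(2/5) = 16/5.
The best pure response is day 3 with expected payoff 29/5.

29/5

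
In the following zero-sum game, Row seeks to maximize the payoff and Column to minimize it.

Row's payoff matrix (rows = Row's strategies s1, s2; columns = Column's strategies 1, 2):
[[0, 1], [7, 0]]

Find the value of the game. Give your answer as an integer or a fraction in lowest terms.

7/8

Row minima are 0 and 0, so Row's maximin is 0; column maxima are 7 and 1, so Column's minimax is 1. These differ, so the equilibrium is in mixed strategies.
Let Row play s1 with probability p. Column is indifferent when 7(1−p) = p, giving p = 7/8.
Let Column play 1 with probability q. Row is indifferent when (1−q) = 7q, giving q = 1/8.
The value is 0·(1/8) + (1)·(7/8) = 7/8.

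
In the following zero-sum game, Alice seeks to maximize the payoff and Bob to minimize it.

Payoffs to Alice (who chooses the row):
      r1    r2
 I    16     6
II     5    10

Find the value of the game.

26/3

Row minima are 6 and 5, so Alice's maximin is 6; column maxima are 16 and 10, so Bob's minimax is 10. These differ, so the equilibrium is in mixed strategies.
Let Alice play I with probability p. Bob is indifferent when 16p + 5(1−p) = 6p + 10(1−p), giving p = 1/3.
Let Bob play r1 with probability q. Alice is indifferent when 16q + 6(1−q) = 5q + 10(1−q), giving q = 4/15.
The value is 16·(4/15) + (6)·(11/15) = 26/3.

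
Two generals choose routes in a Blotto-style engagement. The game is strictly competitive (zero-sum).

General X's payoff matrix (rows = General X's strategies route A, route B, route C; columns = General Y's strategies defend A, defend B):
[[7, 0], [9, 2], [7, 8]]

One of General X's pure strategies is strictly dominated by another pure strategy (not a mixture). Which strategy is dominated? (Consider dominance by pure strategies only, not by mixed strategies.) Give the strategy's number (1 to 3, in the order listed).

1

Compare route A with route B: 9 > 7, 2 > 0.
So route B strictly dominates route A for General X; route A is strictly dominated.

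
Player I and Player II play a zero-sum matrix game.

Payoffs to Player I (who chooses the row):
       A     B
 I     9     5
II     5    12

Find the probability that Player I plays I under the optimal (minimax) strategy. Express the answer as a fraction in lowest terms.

Row minima are 5 and 5, so Player I's maximin is 5; column maxima are 9 and 12, so Player II's minimax is 9. These differ, so the equilibrium is in mixed strategies.
Let Player I play I with probability p. Player II is indifferent when 9p + 5(1−p) = 5p + 12(1−p), giving p = 7/11.

7/11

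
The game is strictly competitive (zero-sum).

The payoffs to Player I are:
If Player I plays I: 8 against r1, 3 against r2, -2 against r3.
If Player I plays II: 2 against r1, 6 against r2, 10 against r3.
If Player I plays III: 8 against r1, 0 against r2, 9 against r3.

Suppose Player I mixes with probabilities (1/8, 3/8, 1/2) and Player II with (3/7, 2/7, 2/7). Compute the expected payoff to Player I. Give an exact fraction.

Against (3/7, 2/7, 2/7), each row's expected payoff is I: 26/7; II: 38/7; III: 6.
Taking the (1/8, 3/8, 1/2)-weighted average: (1/8)·(26/7) + (3/8)·(38/7) + (1/2)·(6) = 11/2.

11/2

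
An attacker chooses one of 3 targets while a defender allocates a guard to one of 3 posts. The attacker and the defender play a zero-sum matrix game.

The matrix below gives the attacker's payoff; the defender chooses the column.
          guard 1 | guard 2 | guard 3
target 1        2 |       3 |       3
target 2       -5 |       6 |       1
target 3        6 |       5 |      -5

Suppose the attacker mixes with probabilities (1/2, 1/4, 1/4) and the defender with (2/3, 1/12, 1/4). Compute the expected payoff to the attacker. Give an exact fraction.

21/16

Against (2/3, 1/12, 1/4), each row's expected payoff is target 1: 7/3; target 2: -31/12; target 3: 19/6.
Taking the (1/2, 1/4, 1/4)-weighted average: (1/2)·(7/3) + (1/4)·(-31/12) + (1/4)·(19/6) = 21/16.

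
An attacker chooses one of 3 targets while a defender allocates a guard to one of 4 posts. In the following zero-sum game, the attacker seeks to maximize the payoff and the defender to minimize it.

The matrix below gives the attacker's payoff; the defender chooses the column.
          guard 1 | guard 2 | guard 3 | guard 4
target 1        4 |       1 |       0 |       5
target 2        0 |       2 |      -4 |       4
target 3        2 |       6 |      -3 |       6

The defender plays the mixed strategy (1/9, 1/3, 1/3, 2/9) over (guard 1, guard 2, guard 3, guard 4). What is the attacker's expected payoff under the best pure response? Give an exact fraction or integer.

target 1: (4)·(1/9) + (1)·(1/3) + (0)·(1/3) + (5)·(2/9) = 17/9.
target 2: (0)·(1/9) + (2)·(1/3) + (-4)·(1/3) + (4)·(2/9) = 2/9.
target 3: (2)·(1/9) + (6)·(1/3) + (-3)·(1/3) + (6)·(2/9) = 23/9.
The best pure response is target 3 with expected payoff 23/9.

23/9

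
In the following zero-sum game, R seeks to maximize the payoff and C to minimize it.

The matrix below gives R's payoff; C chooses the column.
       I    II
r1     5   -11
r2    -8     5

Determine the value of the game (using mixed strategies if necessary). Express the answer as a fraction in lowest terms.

-63/29

Row minima are -11 and -8, so R's maximin is -8; column maxima are 5 and 5, so C's minimax is 5. These differ, so the equilibrium is in mixed strategies.
Let R play r1 with probability p. C is indifferent when 5p − 8(1−p) = −11p + 5(1−p), giving p = 13/29.
Let C play I with probability q. R is indifferent when 5q − 11(1−q) = −8q + 5(1−q), giving q = 16/29.
The value is 5·(16/29) + (-11)·(13/29) = -63/29.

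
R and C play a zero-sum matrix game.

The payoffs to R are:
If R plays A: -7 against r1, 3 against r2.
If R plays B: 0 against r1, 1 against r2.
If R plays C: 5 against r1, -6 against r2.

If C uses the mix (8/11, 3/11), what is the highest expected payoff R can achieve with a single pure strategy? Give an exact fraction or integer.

A: (-7)·(8/11) + (3)·(3/11) = -47/11.
B: (0)·(8/11) + (1)·(3/11) = 3/11.
C: (5)·(8/11) + (-6)·(3/11) = 2.
The best pure response is C with expected payoff 2.

2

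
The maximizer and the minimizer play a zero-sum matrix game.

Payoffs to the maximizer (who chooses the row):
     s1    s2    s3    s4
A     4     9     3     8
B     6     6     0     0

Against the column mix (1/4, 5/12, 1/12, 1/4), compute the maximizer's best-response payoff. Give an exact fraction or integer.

A: (4)·(1/4) + (9)·(5/12) + (3)·(1/12) + (8)·(1/4) = 7.
B: (6)·(1/4) + (6)·(5/12) + (0)·(1/12) + (0)·(1/4) = 4.
The best pure response is A with expected payoff 7.

7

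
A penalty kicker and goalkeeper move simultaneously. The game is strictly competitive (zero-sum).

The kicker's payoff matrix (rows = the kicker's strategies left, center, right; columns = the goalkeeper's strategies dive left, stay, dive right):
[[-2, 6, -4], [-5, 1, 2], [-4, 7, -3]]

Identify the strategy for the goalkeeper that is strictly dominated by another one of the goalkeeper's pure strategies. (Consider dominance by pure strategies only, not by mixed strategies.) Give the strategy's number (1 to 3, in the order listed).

The goalkeeper prefers columns that give the kicker less. Compare stay with dive left: -2 < 6, -5 < 1, -4 < 7.
So dive left strictly dominates stay for the goalkeeper; stay is strictly dominated.

2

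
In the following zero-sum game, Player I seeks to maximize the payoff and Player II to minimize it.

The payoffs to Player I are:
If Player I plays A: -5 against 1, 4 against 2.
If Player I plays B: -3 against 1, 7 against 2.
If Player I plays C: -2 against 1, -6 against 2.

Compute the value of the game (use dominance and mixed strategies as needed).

Row A is strictly dominated by row B, so Player I never plays it.
The remaining 2×2 game on (B, C) × (1, 2) has no saddle point. Let Player I play B with probability p; indifference gives −3p − 2(1−p) = 7p − 6(1−p), so p = 2/7.
Similarly Player II's optimal q on 1 is 13/14, and the value is -3·(13/14) + (7)·(1/14) = -16/7.

-16/7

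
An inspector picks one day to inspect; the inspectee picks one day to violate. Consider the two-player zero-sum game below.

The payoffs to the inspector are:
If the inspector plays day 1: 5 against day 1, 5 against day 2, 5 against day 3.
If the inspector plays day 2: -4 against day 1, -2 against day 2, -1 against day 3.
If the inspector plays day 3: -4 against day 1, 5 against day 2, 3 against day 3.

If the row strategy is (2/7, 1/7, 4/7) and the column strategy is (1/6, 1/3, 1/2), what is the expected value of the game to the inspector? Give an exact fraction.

Against (1/6, 1/3, 1/2), each row's expected payoff is day 1: 5; day 2: -11/6; day 3: 5/2.
Taking the (2/7, 1/7, 4/7)-weighted average: (2/7)·(5) + (1/7)·(-11/6) + (4/7)·(5/2) = 109/42.

109/42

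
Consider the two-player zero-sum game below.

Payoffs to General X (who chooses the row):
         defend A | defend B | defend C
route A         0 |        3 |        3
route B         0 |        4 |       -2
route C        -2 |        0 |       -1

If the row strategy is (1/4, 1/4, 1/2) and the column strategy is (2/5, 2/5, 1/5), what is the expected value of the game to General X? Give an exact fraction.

1/4

Against (2/5, 2/5, 1/5), each row's expected payoff is route A: 9/5; route B: 6/5; route C: -1.
Taking the (1/4, 1/4, 1/2)-weighted average: (1/4)·(9/5) + (1/4)·(6/5) + (1/2)·(-1) = 1/4.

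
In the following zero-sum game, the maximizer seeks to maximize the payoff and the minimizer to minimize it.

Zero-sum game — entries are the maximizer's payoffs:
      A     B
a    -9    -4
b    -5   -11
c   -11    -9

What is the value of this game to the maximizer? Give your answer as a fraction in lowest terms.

Row c is strictly dominated by row a, so the maximizer never plays it.
The remaining 2×2 game on (a, b) × (A, B) has no saddle point. Let the maximizer play a with probability p; indifference gives −9p − 5(1−p) = −4p − 11(1−p), so p = 6/11.
Similarly the minimizer's optimal q on A is 7/11, and the value is -9·(7/11) + (-4)·(4/11) = -79/11.

-79/11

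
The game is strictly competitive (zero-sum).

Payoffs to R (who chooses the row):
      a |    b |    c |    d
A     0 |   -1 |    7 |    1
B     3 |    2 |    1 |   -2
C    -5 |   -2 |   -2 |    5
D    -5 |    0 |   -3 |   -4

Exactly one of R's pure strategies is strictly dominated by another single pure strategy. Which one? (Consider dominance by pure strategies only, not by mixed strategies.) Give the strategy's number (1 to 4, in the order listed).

Compare D with B: 3 > -5, 2 > 0, 1 > -3, -2 > -4.
So B strictly dominates D for R; D is strictly dominated.

4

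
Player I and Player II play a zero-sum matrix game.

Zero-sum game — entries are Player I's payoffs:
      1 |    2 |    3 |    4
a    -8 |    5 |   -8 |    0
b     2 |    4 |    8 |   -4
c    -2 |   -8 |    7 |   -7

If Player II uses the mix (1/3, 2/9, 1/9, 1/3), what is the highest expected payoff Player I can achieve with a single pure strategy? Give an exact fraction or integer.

a: (-8)·(1/3) + (5)·(2/9) + (-8)·(1/9) + (0)·(1/3) = -22/9.
b: (2)·(1/3) + (4)·(2/9) + (8)·(1/9) + (-4)·(1/3) = 10/9.
c: (-2)·(1/3) + (-8)·(2/9) + (7)·(1/9) + (-7)·(1/3) = -4.
The best pure response is b with expected payoff 10/9.

10/9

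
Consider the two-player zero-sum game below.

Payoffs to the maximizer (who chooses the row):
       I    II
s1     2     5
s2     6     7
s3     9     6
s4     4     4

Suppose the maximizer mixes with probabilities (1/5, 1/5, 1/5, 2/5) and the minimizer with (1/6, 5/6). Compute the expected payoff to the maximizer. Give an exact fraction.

31/6

Against (1/6, 5/6), each row's expected payoff is s1: 9/2; s2: 41/6; s3: 13/2; s4: 4.
Taking the (1/5, 1/5, 1/5, 2/5)-weighted average: (1/5)·(9/2) + (1/5)·(41/6) + (1/5)·(13/2) + (2/5)·(4) = 31/6.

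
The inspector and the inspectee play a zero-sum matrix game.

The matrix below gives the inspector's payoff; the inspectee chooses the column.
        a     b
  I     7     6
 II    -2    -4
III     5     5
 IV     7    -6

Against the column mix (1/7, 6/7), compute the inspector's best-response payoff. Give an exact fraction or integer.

I: (7)·(1/7) + (6)·(6/7) = 43/7.
II: (-2)·(1/7) + (-4)·(6/7) = -26/7.
III: (5)·(1/7) + (5)·(6/7) = 5.
IV: (7)·(1/7) + (-6)·(6/7) = -29/7.
The best pure response is I with expected payoff 43/7.

43/7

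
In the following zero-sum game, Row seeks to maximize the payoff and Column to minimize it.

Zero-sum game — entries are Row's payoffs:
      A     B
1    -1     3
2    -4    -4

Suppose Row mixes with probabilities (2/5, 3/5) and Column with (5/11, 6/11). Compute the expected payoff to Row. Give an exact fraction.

-106/55

Against (5/11, 6/11), each row's expected payoff is 1: 13/11; 2: -4.
Taking the (2/5, 3/5)-weighted average: (2/5)·(13/11) + (3/5)·(-4) = -106/55.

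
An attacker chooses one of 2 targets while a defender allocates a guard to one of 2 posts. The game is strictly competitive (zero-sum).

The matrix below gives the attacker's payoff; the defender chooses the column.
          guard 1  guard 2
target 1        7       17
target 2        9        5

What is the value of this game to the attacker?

Row minima are 7 and 5, so the attacker's maximin is 7; column maxima are 9 and 17, so the defender's minimax is 9. These differ, so the equilibrium is in mixed strategies.
Let the attacker play target 1 with probability p. The defender is indifferent when 7p + 9(1−p) = 17p + 5(1−p), giving p = 2/7.
Let the defender play guard 1 with probability q. The attacker is indifferent when 7q + 17(1−q) = 9q + 5(1−q), giving q = 6/7.
The value is 7·(6/7) + (17)·(1/7) = 59/7.

59/7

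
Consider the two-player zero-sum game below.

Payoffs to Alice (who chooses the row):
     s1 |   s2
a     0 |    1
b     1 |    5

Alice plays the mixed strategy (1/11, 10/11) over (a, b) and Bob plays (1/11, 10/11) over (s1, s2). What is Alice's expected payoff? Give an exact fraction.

Against (1/11, 10/11), each row's expected payoff is a: 10/11; b: 51/11.
Taking the (1/11, 10/11)-weighted average: (1/11)·(10/11) + (10/11)·(51/11) = 520/121.

520/121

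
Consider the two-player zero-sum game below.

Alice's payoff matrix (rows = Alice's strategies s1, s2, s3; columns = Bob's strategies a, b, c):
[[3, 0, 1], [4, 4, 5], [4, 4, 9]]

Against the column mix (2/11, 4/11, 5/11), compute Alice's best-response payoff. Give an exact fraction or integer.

s1: (3)·(2/11) + (0)·(4/11) + (1)·(5/11) = 1.
s2: (4)·(2/11) + (4)·(4/11) + (5)·(5/11) = 49/11.
s3: (4)·(2/11) + (4)·(4/11) + (9)·(5/11) = 69/11.
The best pure response is s3 with expected payoff 69/11.

69/11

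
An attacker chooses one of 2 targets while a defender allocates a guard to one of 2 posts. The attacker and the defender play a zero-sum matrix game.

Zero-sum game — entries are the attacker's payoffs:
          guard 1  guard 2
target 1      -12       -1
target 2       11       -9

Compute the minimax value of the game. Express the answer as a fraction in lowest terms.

-119/31

Row minima are -12 and -9, so the attacker's maximin is -9; column maxima are 11 and -1, so the defender's minimax is -1. These differ, so the equilibrium is in mixed strategies.
Let the attacker play target 1 with probability p. The defender is indifferent when −12p + 11(1−p) = −p − 9(1−p), giving p = 20/31.
Let the defender play guard 1 with probability q. The attacker is indifferent when −12q − (1−q) = 11q − 9(1−q), giving q = 8/31.
The value is -12·(8/31) + (-1)·(23/31) = -119/31.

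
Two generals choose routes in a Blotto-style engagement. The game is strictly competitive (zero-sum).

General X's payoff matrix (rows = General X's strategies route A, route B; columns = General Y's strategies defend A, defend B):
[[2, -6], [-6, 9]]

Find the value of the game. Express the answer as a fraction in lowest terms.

-18/23

Row minima are -6 and -6, so General X's maximin is -6; column maxima are 2 and 9, so General Y's minimax is 2. These differ, so the equilibrium is in mixed strategies.
Let General X play route A with probability p. General Y is indifferent when 2p − 6(1−p) = −6p + 9(1−p), giving p = 15/23.
Let General Y play defend A with probability q. General X is indifferent when 2q − 6(1−q) = −6q + 9(1−q), giving q = 15/23.
The value is 2·(15/23) + (-6)·(8/23) = -18/23.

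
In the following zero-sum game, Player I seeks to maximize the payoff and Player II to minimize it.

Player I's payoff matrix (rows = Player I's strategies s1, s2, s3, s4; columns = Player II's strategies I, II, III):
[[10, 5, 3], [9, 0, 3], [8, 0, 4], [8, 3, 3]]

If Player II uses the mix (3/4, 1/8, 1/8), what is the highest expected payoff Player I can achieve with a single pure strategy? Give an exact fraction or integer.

s1: (10)·(3/4) + (5)·(1/8) + (3)·(1/8) = 17/2.
s2: (9)·(3/4) + (0)·(1/8) + (3)·(1/8) = 57/8.
s3: (8)·(3/4) + (0)·(1/8) + (4)·(1/8) = 13/2.
s4: (8)·(3/4) + (3)·(1/8) + (3)·(1/8) = 27/4.
The best pure response is s1 with expected payoff 17/2.

17/2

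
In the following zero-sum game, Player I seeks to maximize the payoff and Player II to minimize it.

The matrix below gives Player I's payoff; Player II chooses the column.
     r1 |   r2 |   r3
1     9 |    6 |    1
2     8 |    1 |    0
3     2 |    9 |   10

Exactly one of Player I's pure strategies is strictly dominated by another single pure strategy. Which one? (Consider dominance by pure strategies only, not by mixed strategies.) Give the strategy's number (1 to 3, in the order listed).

Compare 2 with 1: 9 > 8, 6 > 1, 1 > 0.
So 1 strictly dominates 2 for Player I; 2 is strictly dominated.

2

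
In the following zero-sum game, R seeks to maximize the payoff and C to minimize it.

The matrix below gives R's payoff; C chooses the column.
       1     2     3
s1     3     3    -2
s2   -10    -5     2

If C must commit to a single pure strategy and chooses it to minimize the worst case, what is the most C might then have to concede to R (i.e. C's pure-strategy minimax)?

2

The worst case (largest entry) in each column is 1: 3, 2: 3, 3: 2.
The best (smallest) of these is 2.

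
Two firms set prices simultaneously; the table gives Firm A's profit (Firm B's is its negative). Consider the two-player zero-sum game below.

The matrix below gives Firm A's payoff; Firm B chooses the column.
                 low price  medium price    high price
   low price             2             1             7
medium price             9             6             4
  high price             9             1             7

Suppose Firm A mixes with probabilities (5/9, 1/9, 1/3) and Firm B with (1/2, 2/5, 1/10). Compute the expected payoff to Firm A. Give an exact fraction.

Against (1/2, 2/5, 1/10), each row's expected payoff is low price: 21/10; medium price: 73/10; high price: 28/5.
Taking the (5/9, 1/9, 1/3)-weighted average: (5/9)·(21/10) + (1/9)·(73/10) + (1/3)·(28/5) = 173/45.

173/45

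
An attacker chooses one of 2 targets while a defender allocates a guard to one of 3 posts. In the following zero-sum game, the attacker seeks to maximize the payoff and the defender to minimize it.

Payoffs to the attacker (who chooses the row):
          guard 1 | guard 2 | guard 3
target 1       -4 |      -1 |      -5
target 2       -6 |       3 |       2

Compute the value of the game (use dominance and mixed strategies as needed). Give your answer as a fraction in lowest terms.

Column guard 2 is strictly dominated by guard 3 for the defender (it gives the attacker more in every row).
The remaining 2×2 game on (target 1, target 2) × (guard 1, guard 3) has no saddle point. Let the attacker play target 1 with probability p; indifference gives −4p − 6(1−p) = −5p + 2(1−p), so p = 8/9.
Similarly the defender's optimal q on guard 1 is 7/9, and the value is -4·(7/9) + (-5)·(2/9) = -38/9.

-38/9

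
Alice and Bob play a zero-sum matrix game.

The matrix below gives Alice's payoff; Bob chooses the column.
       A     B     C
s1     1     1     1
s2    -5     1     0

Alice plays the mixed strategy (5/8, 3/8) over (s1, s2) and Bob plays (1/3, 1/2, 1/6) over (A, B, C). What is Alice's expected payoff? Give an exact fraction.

Against (1/3, 1/2, 1/6), each row's expected payoff is s1: 1; s2: -7/6.
Taking the (5/8, 3/8)-weighted average: (5/8)·(1) + (3/8)·(-7/6) = 3/16.

3/16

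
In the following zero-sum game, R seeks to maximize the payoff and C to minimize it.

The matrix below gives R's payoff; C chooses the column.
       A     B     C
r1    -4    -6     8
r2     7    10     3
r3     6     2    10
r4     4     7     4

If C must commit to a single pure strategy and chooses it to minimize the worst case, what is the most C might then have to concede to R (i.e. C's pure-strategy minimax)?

7

The worst case (largest entry) in each column is A: 7, B: 10, C: 10.
The best (smallest) of these is 7.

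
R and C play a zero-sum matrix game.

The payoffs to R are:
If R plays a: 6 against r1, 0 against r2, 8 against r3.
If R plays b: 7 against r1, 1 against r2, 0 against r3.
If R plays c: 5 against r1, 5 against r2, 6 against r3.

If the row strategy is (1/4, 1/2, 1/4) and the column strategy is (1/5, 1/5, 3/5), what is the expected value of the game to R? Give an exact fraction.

Against (1/5, 1/5, 3/5), each row's expected payoff is a: 6; b: 8/5; c: 28/5.
Taking the (1/4, 1/2, 1/4)-weighted average: (1/4)·(6) + (1/2)·(8/5) + (1/4)·(28/5) = 37/10.

37/10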